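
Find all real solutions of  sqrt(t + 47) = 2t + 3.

Square both sides: t + 47 = (2t + 3)^2.
Expand and rearrange: 4t^2 + 11t - 38 = 0.
Solving gives t = 2 or t = -4.75.
Check each candidate in the original equation:
  t = 2: sqrt(49) = 7, while 2t + 3 = 7 — valid.
  t = -4.75: sqrt(42.25) = 6.5, while 2t + 3 = -6.5 — extraneous.

t = 2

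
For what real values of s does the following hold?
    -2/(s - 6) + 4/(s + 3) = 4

s = -1.9327 or s = 5.4327

Multiply both sides by (s - 6)(s + 3):
-2(s + 3) + 4(s - 6) = 4(s - 6)(s + 3).
Expand and collect terms: 4s² - 14s - 42 = 0.
By the quadratic formula, s = (14 ± √868) / 8, so s ≈ 5.4327 or s ≈ -1.9327.
Neither value makes a denominator zero (s ≠ 6, s ≠ -3), so both are valid.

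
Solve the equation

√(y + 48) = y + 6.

Square both sides: y + 48 = (y + 6)².
Expand and rearrange: y² + 11y - 12 = 0.
Solving gives y = 1 or y = -12.
Check each candidate in the original equation:
  y = 1: √(49) = 7, while y + 6 = 7 — valid.
  y = -12: √(36) = 6, while y + 6 = -6 — extraneous.

y = 1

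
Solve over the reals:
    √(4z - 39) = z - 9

Square both sides: 4z - 39 = (z - 9)².
Expand and rearrange: z² - 22z + 120 = 0.
Solving gives z = 12 or z = 10.
Check each candidate in the original equation:
  z = 12: √(9) = 3, while z - 9 = 3 — valid.
  z = 10: √(1) = 1, while z - 9 = 1 — valid.

z = 10 or z = 12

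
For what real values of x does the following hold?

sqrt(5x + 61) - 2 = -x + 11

x = 4

Isolate the radical: sqrt(5x + 61) = -x + 13.
Square both sides: 5x + 61 = (-x + 13)^2.
Expand and rearrange: x^2 - 31x + 108 = 0.
Solving gives x = 27 or x = 4.
Check each candidate in the original equation:
  x = 27: sqrt(196) = 14, while -x + 13 = -14 — extraneous.
  x = 4: sqrt(81) = 9, while -x + 13 = 9 — valid.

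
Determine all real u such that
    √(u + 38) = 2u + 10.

Square both sides: u + 38 = (2u + 10)².
Expand and rearrange: 4u² + 39u + 62 = 0.
Solving gives u = -2 or u = -7.75.
Check each candidate in the original equation:
  u = -2: √(36) = 6, while 2u + 10 = 6 — valid.
  u = -7.75: √(30.25) = 5.5, while 2u + 10 = -5.5 — extraneous.

u = -2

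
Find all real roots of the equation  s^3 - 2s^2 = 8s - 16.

s = -2.8284 or s = 2 or s = 2.8284

Rearrange: s^3 - 2s^2 - 8s + 16 = 0.
Possible rational roots are divisors of 16. Testing s = 2 gives 0, so (s - 2) is a factor.
Divide: s^3 - 2s^2 - 8s + 16 = (s - 2)(s^2 - 8).
Apply the quadratic formula to s^2 - 8 = 0: s = (0 +/- sqrt(32))/2, i.e. s ~= 2.8284 or s ~= -2.8284.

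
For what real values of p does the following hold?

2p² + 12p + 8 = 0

Discriminant: (12)² − 4·2·8 = 80.
Quadratic formula: p = (-12 ± √80) / 4.
So p = -3 + √(5) ≈ -0.7639 or p = -3 - √(5) ≈ -5.2361.

p = -5.2361 or p = -0.7639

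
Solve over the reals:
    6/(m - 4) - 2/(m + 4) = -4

Multiply both sides by (m - 4)(m + 4):
6(m + 4) - 2(m - 4) = -4(m - 4)(m + 4).
Expand and collect terms: -4m² - 4m + 32 = 0.
By the quadratic formula, m = (4 ± √528) / -8, so m ≈ -3.3723 or m ≈ 2.3723.
Neither value makes a denominator zero (m ≠ 4, m ≠ -4), so both are valid.

m = -3.3723 or m = 2.3723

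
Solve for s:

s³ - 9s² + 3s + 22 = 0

Possible rational roots are divisors of 22. Testing s = 2 gives 0, so (s - 2) is a factor.
Divide: s³ - 9s² + 3s + 22 = (s - 2)(s² - 7s - 11).
Apply the quadratic formula to s² - 7s - 11 = 0: s = (7 ± √93)/2, i.e. s ≈ 8.3218 or s ≈ -1.3218.

s = -1.3218 or s = 2 or s = 8.3218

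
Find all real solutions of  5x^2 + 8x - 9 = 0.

Discriminant: (8)^2 - 4*5*(-9) = 244.
Quadratic formula: x = (-8 +/- sqrt(244)) / 10.
So x = -4/5 + sqrt(61)/5 ~= 0.762 or x = -sqrt(61)/5 - 4/5 ~= -2.362.

x = -2.362 or x = 0.762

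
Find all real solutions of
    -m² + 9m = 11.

Rearrange to standard form: -m² + 9m - 11 = 0.
Discriminant: (9)² − 4·(-1)·(-11) = 37.
Quadratic formula: m = (-9 ± √37) / (-2).
So m = 9/2 - √(37)/2 ≈ 1.4586 or m = √(37)/2 + 9/2 ≈ 7.5414.

m = 1.4586 or m = 7.5414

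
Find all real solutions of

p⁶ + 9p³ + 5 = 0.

Let u = p³. The equation becomes u² + 9u + 5 = 0.
By the quadratic formula, u = -9/2 + √(61)/2 or u = -9/2 - √(61)/2.
p³ = -9/2 + √(61)/2 gives p = -∛(9/2 - √(61)/2) ≈ -0.841.
p³ = -9/2 - √(61)/2 gives p = -∛(√(61)/2 + 9/2) ≈ -2.0332.

p = -2.0332 or p = -0.841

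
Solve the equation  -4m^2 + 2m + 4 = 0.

Discriminant: (2)^2 - 4*(-4)*4 = 68.
Quadratic formula: m = (-2 +/- sqrt(68)) / (-8).
So m = 1/4 - sqrt(17)/4 ~= -0.7808 or m = 1/4 + sqrt(17)/4 ~= 1.2808.

m = -0.7808 or m = 1.2808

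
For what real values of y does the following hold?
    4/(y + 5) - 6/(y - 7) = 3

Multiply both sides by (y + 5)(y - 7):
4(y - 7) - 6(y + 5) = 3(y + 5)(y - 7).
Expand and collect terms: 3y^2 - 4y - 47 = 0.
By the quadratic formula, y = (4 +/- sqrt(580)) / 6, so y ~= 4.6805 or y ~= -3.3472.
Neither value makes a denominator zero (y != -5, y != 7), so both are valid.

y = -3.3472 or y = 4.6805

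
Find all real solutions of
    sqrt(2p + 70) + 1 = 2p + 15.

Isolate the radical: sqrt(2p + 70) = 2p + 14.
Square both sides: 2p + 70 = (2p + 14)^2.
Expand and rearrange: 4p^2 + 54p + 126 = 0.
Solving gives p = -3 or p = -10.5.
Check each candidate in the original equation:
  p = -3: sqrt(64) = 8, while 2p + 14 = 8 — valid.
  p = -10.5: sqrt(49) = 7, while 2p + 14 = -7 — extraneous.

p = -3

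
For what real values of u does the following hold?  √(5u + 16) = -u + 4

Square both sides: 5u + 16 = (-u + 4)².
Expand and rearrange: u² - 13u = 0.
Solving gives u = 13 or u = 0.
Check each candidate in the original equation:
  u = 13: √(81) = 9, while -u + 4 = -9 — extraneous.
  u = 0: √(16) = 4, while -u + 4 = 4 — valid.

u = 0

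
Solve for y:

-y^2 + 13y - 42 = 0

y = 6 or y = 7

Factor: -1(y - 6)(y - 7) = 0.
So y = 6 or y = 7.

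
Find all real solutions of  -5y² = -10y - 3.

Rearrange to standard form: -5y² + 10y + 3 = 0.
Discriminant: (10)² − 4·(-5)·3 = 160.
Quadratic formula: y = (-10 ± √160) / (-10).
So y = 1 - 2·√(10)/5 ≈ -0.2649 or y = 1 + 2·√(10)/5 ≈ 2.2649.

y = -0.2649 or y = 2.2649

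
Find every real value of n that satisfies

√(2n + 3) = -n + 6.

n = 3

Square both sides: 2n + 3 = (-n + 6)².
Expand and rearrange: n² - 14n + 33 = 0.
Solving gives n = 11 or n = 3.
Check each candidate in the original equation:
  n = 11: √(25) = 5, while -n + 6 = -5 — extraneous.
  n = 3: √(9) = 3, while -n + 6 = 3 — valid.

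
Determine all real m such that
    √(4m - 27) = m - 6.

Square both sides: 4m - 27 = (m - 6)².
Expand and rearrange: m² - 16m + 63 = 0.
Solving gives m = 9 or m = 7.
Check each candidate in the original equation:
  m = 9: √(9) = 3, while m - 6 = 3 — valid.
  m = 7: √(1) = 1, while m - 6 = 1 — valid.

m = 7 or m = 9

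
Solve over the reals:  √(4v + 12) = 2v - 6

v = 6

Square both sides: 4v + 12 = (2v - 6)².
Expand and rearrange: 4v² - 28v + 24 = 0.
Solving gives v = 6 or v = 1.
Check each candidate in the original equation:
  v = 6: √(36) = 6, while 2v - 6 = 6 — valid.
  v = 1: √(16) = 4, while 2v - 6 = -4 — extraneous.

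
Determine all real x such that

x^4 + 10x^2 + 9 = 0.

Let u = x^2. The equation becomes u^2 + 10u + 9 = 0.
Factor: (u + 9)(u + 1) = 0, so u = -9 or u = -1.
x^2 = -9 < 0 has no real solution.
x^2 = -1 < 0 has no real solution.

No real solutions.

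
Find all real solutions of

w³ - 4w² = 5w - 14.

Rearrange: w³ - 4w² - 5w + 14 = 0.
Possible rational roots are divisors of 14. Testing w = -2 gives 0, so (w + 2) is a factor.
Divide: w³ - 4w² - 5w + 14 = (w + 2)(w² - 6w + 7).
Apply the quadratic formula to w² - 6w + 7 = 0: w = (6 ± √8)/2, i.e. w ≈ 4.4142 or w ≈ 1.5858.

w = -2 or w = 1.5858 or w = 4.4142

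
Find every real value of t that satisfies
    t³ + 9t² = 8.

t = -8.899 or t = -1 or t = 0.899

Rearrange: t³ + 9t² - 8 = 0.
Possible rational roots are divisors of -8. Testing t = -1 gives 0, so (t + 1) is a factor.
Divide: t³ + 9t² - 8 = (t + 1)(t² + 8t - 8).
Apply the quadratic formula to t² + 8t - 8 = 0: t = (-8 ± √96)/2, i.e. t ≈ 0.899 or t ≈ -8.899.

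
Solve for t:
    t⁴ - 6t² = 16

t = -2.8284 or t = 2.8284

Let u = t². The equation becomes u² - 6u - 16 = 0.
Factor: (u + 2)(u - 8) = 0, so u = -2 or u = 8.
t² = -2 < 0 has no real solution.
t² = 8 gives t = ±2·√(2) ≈ ±2.8284.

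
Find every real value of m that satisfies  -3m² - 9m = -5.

Rearrange to standard form: -3m² - 9m + 5 = 0.
Discriminant: (-9)² − 4·(-3)·5 = 141.
Quadratic formula: m = (9 ± √141) / (-6).
So m = -√(141)/6 - 3/2 ≈ -3.4791 or m = -3/2 + √(141)/6 ≈ 0.4791.

m = -3.4791 or m = 0.4791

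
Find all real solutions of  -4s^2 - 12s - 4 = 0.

Discriminant: (-12)^2 - 4*(-4)*(-4) = 80.
Quadratic formula: s = (12 +/- sqrt(80)) / (-8).
So s = -3/2 - sqrt(5)/2 ~= -2.618 or s = -3/2 + sqrt(5)/2 ~= -0.382.

s = -2.618 or s = -0.382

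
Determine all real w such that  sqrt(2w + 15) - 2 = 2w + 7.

w = -3

Isolate the radical: sqrt(2w + 15) = 2w + 9.
Square both sides: 2w + 15 = (2w + 9)^2.
Expand and rearrange: 4w^2 + 34w + 66 = 0.
Solving gives w = -3 or w = -5.5.
Check each candidate in the original equation:
  w = -3: sqrt(9) = 3, while 2w + 9 = 3 — valid.
  w = -5.5: sqrt(4) = 2, while 2w + 9 = -2 — extraneous.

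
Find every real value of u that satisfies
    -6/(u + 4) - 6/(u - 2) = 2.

u = -8.2426 or u = 0.2426

Multiply both sides by (u + 4)(u - 2):
-6(u - 2) - 6(u + 4) = 2(u + 4)(u - 2).
Expand and collect terms: 2u² + 16u - 4 = 0.
By the quadratic formula, u = (-16 ± √288) / 4, so u ≈ 0.2426 or u ≈ -8.2426.
Neither value makes a denominator zero (u ≠ -4, u ≠ 2), so both are valid.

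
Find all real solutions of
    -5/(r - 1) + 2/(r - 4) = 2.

Multiply both sides by (r - 1)(r - 4):
-5(r - 4) + 2(r - 1) = 2(r - 1)(r - 4).
Expand and collect terms: 2r^2 - 7r - 10 = 0.
By the quadratic formula, r = (7 +/- sqrt(129)) / 4, so r ~= 4.5895 or r ~= -1.0895.
Neither value makes a denominator zero (r != 1, r != 4), so both are valid.

r = -1.0895 or r = 4.5895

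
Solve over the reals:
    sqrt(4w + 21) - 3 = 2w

Isolate the radical: sqrt(4w + 21) = 2w + 3.
Square both sides: 4w + 21 = (2w + 3)^2.
Expand and rearrange: 4w^2 + 8w - 12 = 0.
Solving gives w = 1 or w = -3.
Check each candidate in the original equation:
  w = 1: sqrt(25) = 5, while 2w + 3 = 5 — valid.
  w = -3: sqrt(9) = 3, while 2w + 3 = -3 — extraneous.

w = 1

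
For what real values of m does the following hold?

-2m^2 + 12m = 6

Rearrange to standard form: -2m^2 + 12m - 6 = 0.
Discriminant: (12)^2 - 4*(-2)*(-6) = 96.
Quadratic formula: m = (-12 +/- sqrt(96)) / (-4).
So m = 3 - sqrt(6) ~= 0.5505 or m = sqrt(6) + 3 ~= 5.4495.

m = 0.5505 or m = 5.4495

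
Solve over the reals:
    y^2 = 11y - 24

Bring every term to one side: y^2 - 11y + 24 = 0.
Factor: (y - 8)(y - 3) = 0.
So y = 8 or y = 3.

y = 3 or y = 8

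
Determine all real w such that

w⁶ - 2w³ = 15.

Let u = w³. The equation becomes u² - 2u - 15 = 0.
Factor: (u + 3)(u - 5) = 0, so u = -3 or u = 5.
w³ = -3 gives w = -∛(3) ≈ -1.4422.
w³ = 5 gives w = ∛(5) ≈ 1.71.

w = -1.4422 or w = 1.71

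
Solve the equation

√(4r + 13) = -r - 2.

r = -3

Square both sides: 4r + 13 = (-r - 2)².
Expand and rearrange: r² - 9 = 0.
Solving gives r = 3 or r = -3.
Check each candidate in the original equation:
  r = 3: √(25) = 5, while -r - 2 = -5 — extraneous.
  r = -3: √(1) = 1, while -r - 2 = 1 — valid.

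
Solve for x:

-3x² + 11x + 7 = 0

x = -0.553 or x = 4.2196

Discriminant: (11)² − 4·(-3)·7 = 205.
Quadratic formula: x = (-11 ± √205) / (-6).
So x = 11/6 - √(205)/6 ≈ -0.553 or x = 11/6 + √(205)/6 ≈ 4.2196.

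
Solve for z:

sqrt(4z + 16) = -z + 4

z = 0

Square both sides: 4z + 16 = (-z + 4)^2.
Expand and rearrange: z^2 - 12z = 0.
Solving gives z = 12 or z = 0.
Check each candidate in the original equation:
  z = 12: sqrt(64) = 8, while -z + 4 = -8 — extraneous.
  z = 0: sqrt(16) = 4, while -z + 4 = 4 — valid.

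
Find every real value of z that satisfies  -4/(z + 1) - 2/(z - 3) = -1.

Multiply both sides by (z + 1)(z - 3):
-4(z - 3) - 2(z + 1) = -(z + 1)(z - 3).
Expand and collect terms: -z^2 + 8z - 7 = 0.
Factor or apply the quadratic formula: z = 1 or z = 7.
Neither value makes a denominator zero (z != -1, z != 3), so both are valid.

z = 1 or z = 7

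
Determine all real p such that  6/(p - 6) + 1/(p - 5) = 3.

p = 5.1032 or p = 8.2301

Multiply both sides by (p - 6)(p - 5):
6(p - 5) + (p - 6) = 3(p - 6)(p - 5).
Expand and collect terms: 3p² - 40p + 126 = 0.
By the quadratic formula, p = (40 ± √88) / 6, so p ≈ 8.2301 or p ≈ 5.1032.
Neither value makes a denominator zero (p ≠ 6, p ≠ 5), so both are valid.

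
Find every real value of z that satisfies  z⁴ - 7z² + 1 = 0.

Let u = z². The equation becomes u² - 7u + 1 = 0.
By the quadratic formula, u = 3·√(5)/2 + 7/2 or u = 7/2 - 3·√(5)/2.
z² = 3·√(5)/2 + 7/2 gives z = ±(√(5)/2 + 3/2) ≈ ±2.618.
z² = 7/2 - 3·√(5)/2 gives z = ±(3/2 - √(5)/2) ≈ ±0.382.

z = -2.618 or z = -0.382 or z = 0.382 or z = 2.618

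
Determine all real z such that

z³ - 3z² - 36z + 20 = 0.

z = -5 or z = 0.5359 or z = 7.4641

Possible rational roots are divisors of 20. Testing z = -5 gives 0, so (z + 5) is a factor.
Divide: z³ - 3z² - 36z + 20 = (z + 5)(z² - 8z + 4).
Apply the quadratic formula to z² - 8z + 4 = 0: z = (8 ± √48)/2, i.e. z ≈ 7.4641 or z ≈ 0.5359.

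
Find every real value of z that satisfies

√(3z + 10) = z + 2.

Square both sides: 3z + 10 = (z + 2)².
Expand and rearrange: z² + z - 6 = 0.
Solving gives z = 2 or z = -3.
Check each candidate in the original equation:
  z = 2: √(16) = 4, while z + 2 = 4 — valid.
  z = -3: √(1) = 1, while z + 2 = -1 — extraneous.

z = 2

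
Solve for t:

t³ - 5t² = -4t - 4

Rearrange: t³ - 5t² + 4t + 4 = 0.
Possible rational roots are divisors of 4. Testing t = 2 gives 0, so (t - 2) is a factor.
Divide: t³ - 5t² + 4t + 4 = (t - 2)(t² - 3t - 2).
Apply the quadratic formula to t² - 3t - 2 = 0: t = (3 ± √17)/2, i.e. t ≈ 3.5616 or t ≈ -0.5616.

t = -0.5616 or t = 2 or t = 3.5616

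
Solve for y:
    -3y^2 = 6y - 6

Rearrange to standard form: -3y^2 - 6y + 6 = 0.
Discriminant: (-6)^2 - 4*(-3)*6 = 108.
Quadratic formula: y = (6 +/- sqrt(108)) / (-6).
So y = -sqrt(3) - 1 ~= -2.7321 or y = -1 + sqrt(3) ~= 0.7321.

y = -2.7321 or y = 0.7321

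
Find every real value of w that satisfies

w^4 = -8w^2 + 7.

Let u = w^2. The equation becomes u^2 + 8u - 7 = 0.
By the quadratic formula, u = -4 + sqrt(23) or u = -sqrt(23) - 4.
w^2 = -4 + sqrt(23) gives w = +/-sqrt(-4 + sqrt(23)) ~= +/-0.8921.
w^2 = -sqrt(23) - 4 < 0 has no real solution.

w = -0.8921 or w = 0.8921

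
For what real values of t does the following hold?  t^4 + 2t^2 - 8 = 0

Let u = t^2. The equation becomes u^2 + 2u - 8 = 0.
Factor: (u + 4)(u - 2) = 0, so u = -4 or u = 2.
t^2 = -4 < 0 has no real solution.
t^2 = 2 gives t = +/-sqrt(2) ~= +/-1.4142.

t = -1.4142 or t = 1.4142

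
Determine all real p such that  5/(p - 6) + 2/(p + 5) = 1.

Multiply both sides by (p - 6)(p + 5):
5(p + 5) + 2(p - 6) = (p - 6)(p + 5).
Expand and collect terms: p^2 - 8p - 43 = 0.
By the quadratic formula, p = (8 +/- sqrt(236)) / 2, so p ~= 11.6811 or p ~= -3.6811.
Neither value makes a denominator zero (p != 6, p != -5), so both are valid.

p = -3.6811 or p = 11.6811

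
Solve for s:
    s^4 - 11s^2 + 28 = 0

s = -2.6458 or s = -2 or s = 2 or s = 2.6458

Let u = s^2. The equation becomes u^2 - 11u + 28 = 0.
Factor: (u - 7)(u - 4) = 0, so u = 7 or u = 4.
s^2 = 7 gives s = +/-sqrt(7) ~= +/-2.6458.
s^2 = 4 gives s = +/-2.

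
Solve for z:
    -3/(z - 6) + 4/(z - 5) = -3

z = 4.1315 or z = 6.5352

Multiply both sides by (z - 6)(z - 5):
-3(z - 5) + 4(z - 6) = -3(z - 6)(z - 5).
Expand and collect terms: -3z^2 + 32z - 81 = 0.
By the quadratic formula, z = (-32 +/- sqrt(52)) / -6, so z ~= 4.1315 or z ~= 6.5352.
Neither value makes a denominator zero (z != 6, z != 5), so both are valid.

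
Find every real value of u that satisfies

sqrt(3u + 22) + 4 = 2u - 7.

Isolate the radical: sqrt(3u + 22) = 2u - 11.
Square both sides: 3u + 22 = (2u - 11)^2.
Expand and rearrange: 4u^2 - 47u + 99 = 0.
Solving gives u = 9 or u = 2.75.
Check each candidate in the original equation:
  u = 9: sqrt(49) = 7, while 2u - 11 = 7 — valid.
  u = 2.75: sqrt(30.25) = 5.5, while 2u - 11 = -5.5 — extraneous.

u = 9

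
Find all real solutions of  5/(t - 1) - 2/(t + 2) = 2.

t = -2.5895 or t = 3.0895

Multiply both sides by (t - 1)(t + 2):
5(t + 2) - 2(t - 1) = 2(t - 1)(t + 2).
Expand and collect terms: 2t^2 - t - 16 = 0.
By the quadratic formula, t = (1 +/- sqrt(129)) / 4, so t ~= 3.0895 or t ~= -2.5895.
Neither value makes a denominator zero (t != 1, t != -2), so both are valid.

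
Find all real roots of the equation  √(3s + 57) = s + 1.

s = 8

Square both sides: 3s + 57 = (s + 1)².
Expand and rearrange: s² - s - 56 = 0.
Solving gives s = 8 or s = -7.
Check each candidate in the original equation:
  s = 8: √(81) = 9, while s + 1 = 9 — valid.
  s = -7: √(36) = 6, while s + 1 = -6 — extraneous.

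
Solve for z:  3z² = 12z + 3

z = -0.2361 or z = 4.2361

Rearrange to standard form: 3z² - 12z - 3 = 0.
Discriminant: (-12)² − 4·3·(-3) = 180.
Quadratic formula: z = (12 ± √180) / 6.
So z = 2 + √(5) ≈ 4.2361 or z = 2 - √(5) ≈ -0.2361.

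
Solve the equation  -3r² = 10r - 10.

r = -4.1387 or r = 0.8054

Rearrange to standard form: -3r² - 10r + 10 = 0.
Discriminant: (-10)² − 4·(-3)·10 = 220.
Quadratic formula: r = (10 ± √220) / (-6).
So r = -√(55)/3 - 5/3 ≈ -4.1387 or r = -5/3 + √(55)/3 ≈ 0.8054.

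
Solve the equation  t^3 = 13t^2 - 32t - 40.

Rearrange: t^3 - 13t^2 + 32t + 40 = 0.
Possible rational roots are divisors of 40. Testing t = 5 gives 0, so (t - 5) is a factor.
Divide: t^3 - 13t^2 + 32t + 40 = (t - 5)(t^2 - 8t - 8).
Apply the quadratic formula to t^2 - 8t - 8 = 0: t = (8 +/- sqrt(96))/2, i.e. t ~= 8.899 or t ~= -0.899.

t = -0.899 or t = 5 or t = 8.899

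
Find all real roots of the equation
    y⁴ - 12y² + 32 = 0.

Let u = y². The equation becomes u² - 12u + 32 = 0.
Factor: (u - 8)(u - 4) = 0, so u = 8 or u = 4.
y² = 8 gives y = ±2·√(2) ≈ ±2.8284.
y² = 4 gives y = ±2.

y = -2.8284 or y = -2 or y = 2 or y = 2.8284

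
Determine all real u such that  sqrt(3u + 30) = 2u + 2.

u = 2

Square both sides: 3u + 30 = (2u + 2)^2.
Expand and rearrange: 4u^2 + 5u - 26 = 0.
Solving gives u = 2 or u = -3.25.
Check each candidate in the original equation:
  u = 2: sqrt(36) = 6, while 2u + 2 = 6 — valid.
  u = -3.25: sqrt(20.25) = 4.5, while 2u + 2 = -4.5 — extraneous.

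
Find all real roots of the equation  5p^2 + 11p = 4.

Rearrange to standard form: 5p^2 + 11p - 4 = 0.
Discriminant: (11)^2 - 4*5*(-4) = 201.
Quadratic formula: p = (-11 +/- sqrt(201)) / 10.
So p = -11/10 + sqrt(201)/10 ~= 0.3177 or p = -sqrt(201)/10 - 11/10 ~= -2.5177.

p = -2.5177 or p = 0.3177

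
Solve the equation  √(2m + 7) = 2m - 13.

m = 9

Square both sides: 2m + 7 = (2m - 13)².
Expand and rearrange: 4m² - 54m + 162 = 0.
Solving gives m = 9 or m = 4.5.
Check each candidate in the original equation:
  m = 9: √(25) = 5, while 2m - 13 = 5 — valid.
  m = 4.5: √(16) = 4, while 2m - 13 = -4 — extraneous.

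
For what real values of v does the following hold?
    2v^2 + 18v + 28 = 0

Factor: 2(v + 7)(v + 2) = 0.
So v = -7 or v = -2.

v = -7 or v = -2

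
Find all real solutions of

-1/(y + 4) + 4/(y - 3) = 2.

y = -4.3935 or y = 4.8935

Multiply both sides by (y + 4)(y - 3):
-(y - 3) + 4(y + 4) = 2(y + 4)(y - 3).
Expand and collect terms: 2y² - y - 43 = 0.
By the quadratic formula, y = (1 ± √345) / 4, so y ≈ 4.8935 or y ≈ -4.3935.
Neither value makes a denominator zero (y ≠ -4, y ≠ 3), so both are valid.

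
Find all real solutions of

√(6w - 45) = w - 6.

w = 9

Square both sides: 6w - 45 = (w - 6)².
Expand and rearrange: w² - 18w + 81 = 0.
This gives the repeated root w = 9.
Check in the original equation:
  w = 9: √(9) = 3, while w - 6 = 3 — valid.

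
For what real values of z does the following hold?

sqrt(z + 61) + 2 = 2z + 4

Isolate the radical: sqrt(z + 61) = 2z + 2.
Square both sides: z + 61 = (2z + 2)^2.
Expand and rearrange: 4z^2 + 7z - 57 = 0.
Solving gives z = 3 or z = -4.75.
Check each candidate in the original equation:
  z = 3: sqrt(64) = 8, while 2z + 2 = 8 — valid.
  z = -4.75: sqrt(56.25) = 7.5, while 2z + 2 = -7.5 — extraneous.

z = 3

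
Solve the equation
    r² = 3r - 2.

Bring every term to one side: r² - 3r + 2 = 0.
Factor: (r - 1)(r - 2) = 0.
So r = 1 or r = 2.

r = 1 or r = 2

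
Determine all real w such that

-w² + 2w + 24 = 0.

w = -4 or w = 6

Factor: -1(w - 6)(w + 4) = 0.
So w = 6 or w = -4.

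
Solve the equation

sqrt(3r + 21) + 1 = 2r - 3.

r = 5

Isolate the radical: sqrt(3r + 21) = 2r - 4.
Square both sides: 3r + 21 = (2r - 4)^2.
Expand and rearrange: 4r^2 - 19r - 5 = 0.
Solving gives r = 5 or r = -0.25.
Check each candidate in the original equation:
  r = 5: sqrt(36) = 6, while 2r - 4 = 6 — valid.
  r = -0.25: sqrt(20.25) = 4.5, while 2r - 4 = -4.5 — extraneous.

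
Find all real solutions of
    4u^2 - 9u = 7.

u = -0.6116 or u = 2.8616

Rearrange to standard form: 4u^2 - 9u - 7 = 0.
Discriminant: (-9)^2 - 4*4*(-7) = 193.
Quadratic formula: u = (9 +/- sqrt(193)) / 8.
So u = 9/8 + sqrt(193)/8 ~= 2.8616 or u = 9/8 - sqrt(193)/8 ~= -0.6116.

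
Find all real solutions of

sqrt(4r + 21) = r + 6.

Square both sides: 4r + 21 = (r + 6)^2.
Expand and rearrange: r^2 + 8r + 15 = 0.
Solving gives r = -3 or r = -5.
Check each candidate in the original equation:
  r = -3: sqrt(9) = 3, while r + 6 = 3 — valid.
  r = -5: sqrt(1) = 1, while r + 6 = 1 — valid.

r = -5 or r = -3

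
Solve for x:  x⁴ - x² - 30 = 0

Let u = x². The equation becomes u² - u - 30 = 0.
Factor: (u + 5)(u - 6) = 0, so u = -5 or u = 6.
x² = -5 < 0 has no real solution.
x² = 6 gives x = ±√(6) ≈ ±2.4495.

x = -2.4495 or x = 2.4495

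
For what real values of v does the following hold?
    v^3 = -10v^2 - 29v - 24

Rearrange: v^3 + 10v^2 + 29v + 24 = 0.
Possible rational roots are divisors of 24. Testing v = -3 gives 0, so (v + 3) is a factor.
Divide: v^3 + 10v^2 + 29v + 24 = (v + 3)(v^2 + 7v + 8).
Apply the quadratic formula to v^2 + 7v + 8 = 0: v = (-7 +/- sqrt(17))/2, i.e. v ~= -1.4384 or v ~= -5.5616.

v = -5.5616 or v = -3 or v = -1.4384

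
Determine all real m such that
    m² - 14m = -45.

m = 5 or m = 9

Bring every term to one side: m² - 14m + 45 = 0.
Factor: (m - 5)(m - 9) = 0.
So m = 5 or m = 9.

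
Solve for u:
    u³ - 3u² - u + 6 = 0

u = -1.3028 or u = 2 or u = 2.3028

Possible rational roots are divisors of 6. Testing u = 2 gives 0, so (u - 2) is a factor.
Divide: u³ - 3u² - u + 6 = (u - 2)(u² - u - 3).
Apply the quadratic formula to u² - u - 3 = 0: u = (1 ± √13)/2, i.e. u ≈ 2.3028 or u ≈ -1.3028.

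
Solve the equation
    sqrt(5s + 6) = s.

Square both sides: 5s + 6 = (s)^2.
Expand and rearrange: s^2 - 5s - 6 = 0.
Solving gives s = 6 or s = -1.
Check each candidate in the original equation:
  s = 6: sqrt(36) = 6, while s = 6 — valid.
  s = -1: sqrt(1) = 1, while s = -1 — extraneous.

s = 6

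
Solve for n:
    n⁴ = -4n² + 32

Let u = n². The equation becomes u² + 4u - 32 = 0.
Factor: (u + 8)(u - 4) = 0, so u = -8 or u = 4.
n² = -8 < 0 has no real solution.
n² = 4 gives n = ±2.

n = -2 or n = 2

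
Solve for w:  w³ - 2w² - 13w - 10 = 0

w = -2 or w = -1 or w = 5

Possible rational roots are divisors of -10. Testing w = -1 gives 0, so (w + 1) is a factor.
Divide: w³ - 2w² - 13w - 10 = (w + 1)(w² - 3w - 10).
Factor the quadratic: w = 5 or w = -2.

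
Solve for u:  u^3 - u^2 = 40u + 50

Rearrange: u^3 - u^2 - 40u - 50 = 0.
Possible rational roots are divisors of -50. Testing u = -5 gives 0, so (u + 5) is a factor.
Divide: u^3 - u^2 - 40u - 50 = (u + 5)(u^2 - 6u - 10).
Apply the quadratic formula to u^2 - 6u - 10 = 0: u = (6 +/- sqrt(76))/2, i.e. u ~= 7.3589 or u ~= -1.3589.

u = -5 or u = -1.3589 or u = 7.3589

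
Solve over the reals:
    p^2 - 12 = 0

Discriminant: (0)^2 - 4*1*(-12) = 48.
Quadratic formula: p = (0 +/- sqrt(48)) / 2.
So p = 2*sqrt(3) ~= 3.4641 or p = -2*sqrt(3) ~= -3.4641.

p = -3.4641 or p = 3.4641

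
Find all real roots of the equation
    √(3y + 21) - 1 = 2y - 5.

y = 5

Isolate the radical: √(3y + 21) = 2y - 4.
Square both sides: 3y + 21 = (2y - 4)².
Expand and rearrange: 4y² - 19y - 5 = 0.
Solving gives y = 5 or y = -0.25.
Check each candidate in the original equation:
  y = 5: √(36) = 6, while 2y - 4 = 6 — valid.
  y = -0.25: √(20.25) = 4.5, while 2y - 4 = -4.5 — extraneous.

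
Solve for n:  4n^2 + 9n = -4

Rearrange to standard form: 4n^2 + 9n + 4 = 0.
Discriminant: (9)^2 - 4*4*4 = 17.
Quadratic formula: n = (-9 +/- sqrt(17)) / 8.
So n = -9/8 + sqrt(17)/8 ~= -0.6096 or n = -9/8 - sqrt(17)/8 ~= -1.6404.

n = -1.6404 or n = -0.6096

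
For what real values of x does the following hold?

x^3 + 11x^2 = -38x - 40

Rearrange: x^3 + 11x^2 + 38x + 40 = 0.
Possible rational roots are divisors of 40. Testing x = -5 gives 0, so (x + 5) is a factor.
Divide: x^3 + 11x^2 + 38x + 40 = (x + 5)(x^2 + 6x + 8).
Factor the quadratic: x = -2 or x = -4.

x = -5 or x = -4 or x = -2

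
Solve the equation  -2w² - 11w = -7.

Rearrange to standard form: -2w² - 11w + 7 = 0.
Discriminant: (-11)² − 4·(-2)·7 = 177.
Quadratic formula: w = (11 ± √177) / (-4).
So w = -√(177)/4 - 11/4 ≈ -6.076 or w = -11/4 + √(177)/4 ≈ 0.576.

w = -6.076 or w = 0.576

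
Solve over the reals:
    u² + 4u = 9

u = -5.6056 or u = 1.6056

Rearrange to standard form: u² + 4u - 9 = 0.
Discriminant: (4)² − 4·1·(-9) = 52.
Quadratic formula: u = (-4 ± √52) / 2.
So u = -2 + √(13) ≈ 1.6056 or u = -√(13) - 2 ≈ -5.6056.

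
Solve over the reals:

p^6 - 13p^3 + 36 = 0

p = 1.5874 or p = 2.0801

Let u = p^3. The equation becomes u^2 - 13u + 36 = 0.
Factor: (u - 9)(u - 4) = 0, so u = 9 or u = 4.
p^3 = 9 gives p = (9)^(1/3) ~= 2.0801.
p^3 = 4 gives p = (4)^(1/3) ~= 1.5874.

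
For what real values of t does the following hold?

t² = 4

Bring every term to one side: t² - 4 = 0.
Factor: (t + 2)(t - 2) = 0.
So t = -2 or t = 2.

t = -2 or t = 2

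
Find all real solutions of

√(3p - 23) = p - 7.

p = 8 or p = 9

Square both sides: 3p - 23 = (p - 7)².
Expand and rearrange: p² - 17p + 72 = 0.
Solving gives p = 9 or p = 8.
Check each candidate in the original equation:
  p = 9: √(4) = 2, while p - 7 = 2 — valid.
  p = 8: √(1) = 1, while p - 7 = 1 — valid.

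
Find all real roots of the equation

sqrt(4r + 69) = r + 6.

Square both sides: 4r + 69 = (r + 6)^2.
Expand and rearrange: r^2 + 8r - 33 = 0.
Solving gives r = 3 or r = -11.
Check each candidate in the original equation:
  r = 3: sqrt(81) = 9, while r + 6 = 9 — valid.
  r = -11: sqrt(25) = 5, while r + 6 = -5 — extraneous.

r = 3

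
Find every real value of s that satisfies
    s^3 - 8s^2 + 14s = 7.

Rearrange: s^3 - 8s^2 + 14s - 7 = 0.
Possible rational roots are divisors of -7. Testing s = 1 gives 0, so (s - 1) is a factor.
Divide: s^3 - 8s^2 + 14s - 7 = (s - 1)(s^2 - 7s + 7).
Apply the quadratic formula to s^2 - 7s + 7 = 0: s = (7 +/- sqrt(21))/2, i.e. s ~= 5.7913 or s ~= 1.2087.

s = 1 or s = 1.2087 or s = 5.7913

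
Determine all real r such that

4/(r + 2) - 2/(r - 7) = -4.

r = -2.9522 or r = 7.4522

Multiply both sides by (r + 2)(r - 7):
4(r - 7) - 2(r + 2) = -4(r + 2)(r - 7).
Expand and collect terms: -4r^2 + 18r + 88 = 0.
By the quadratic formula, r = (-18 +/- sqrt(1732)) / -8, so r ~= -2.9522 or r ~= 7.4522.
Neither value makes a denominator zero (r != -2, r != 7), so both are valid.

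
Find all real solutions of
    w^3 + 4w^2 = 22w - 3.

Rearrange: w^3 + 4w^2 - 22w + 3 = 0.
Possible rational roots are divisors of 3. Testing w = 3 gives 0, so (w - 3) is a factor.
Divide: w^3 + 4w^2 - 22w + 3 = (w - 3)(w^2 + 7w - 1).
Apply the quadratic formula to w^2 + 7w - 1 = 0: w = (-7 +/- sqrt(53))/2, i.e. w ~= 0.1401 or w ~= -7.1401.

w = -7.1401 or w = 0.1401 or w = 3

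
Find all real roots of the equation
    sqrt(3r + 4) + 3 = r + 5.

Isolate the radical: sqrt(3r + 4) = r + 2.
Square both sides: 3r + 4 = (r + 2)^2.
Expand and rearrange: r^2 + r = 0.
Solving gives r = 0 or r = -1.
Check each candidate in the original equation:
  r = 0: sqrt(4) = 2, while r + 2 = 2 — valid.
  r = -1: sqrt(1) = 1, while r + 2 = 1 — valid.

r = -1 or r = 0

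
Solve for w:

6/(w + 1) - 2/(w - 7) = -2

Multiply both sides by (w + 1)(w - 7):
6(w - 7) - 2(w + 1) = -2(w + 1)(w - 7).
Expand and collect terms: -2w² + 8w + 58 = 0.
By the quadratic formula, w = (-8 ± √528) / -4, so w ≈ -3.7446 or w ≈ 7.7446.
Neither value makes a denominator zero (w ≠ -1, w ≠ 7), so both are valid.

w = -3.7446 or w = 7.7446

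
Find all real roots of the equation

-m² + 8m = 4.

Rearrange to standard form: -m² + 8m - 4 = 0.
Discriminant: (8)² − 4·(-1)·(-4) = 48.
Quadratic formula: m = (-8 ± √48) / (-2).
So m = 4 - 2·√(3) ≈ 0.5359 or m = 2·√(3) + 4 ≈ 7.4641.

m = 0.5359 or m = 7.4641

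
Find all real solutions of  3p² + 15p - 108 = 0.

Factor: 3(p - 4)(p + 9) = 0.
So p = 4 or p = -9.

p = -9 or p = 4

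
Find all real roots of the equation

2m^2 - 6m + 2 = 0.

Discriminant: (-6)^2 - 4*2*2 = 20.
Quadratic formula: m = (6 +/- sqrt(20)) / 4.
So m = sqrt(5)/2 + 3/2 ~= 2.618 or m = 3/2 - sqrt(5)/2 ~= 0.382.

m = 0.382 or m = 2.618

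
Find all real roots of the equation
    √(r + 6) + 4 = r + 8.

Isolate the radical: √(r + 6) = r + 4.
Square both sides: r + 6 = (r + 4)².
Expand and rearrange: r² + 7r + 10 = 0.
Solving gives r = -2 or r = -5.
Check each candidate in the original equation:
  r = -2: √(4) = 2, while r + 4 = 2 — valid.
  r = -5: √(1) = 1, while r + 4 = -1 — extraneous.

r = -2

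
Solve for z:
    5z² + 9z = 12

Rearrange to standard form: 5z² + 9z - 12 = 0.
Discriminant: (9)² − 4·5·(-12) = 321.
Quadratic formula: z = (-9 ± √321) / 10.
So z = -9/10 + √(321)/10 ≈ 0.8916 or z = -√(321)/10 - 9/10 ≈ -2.6916.

z = -2.6916 or z = 0.8916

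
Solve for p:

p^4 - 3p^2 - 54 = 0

p = -3 or p = 3

Let u = p^2. The equation becomes u^2 - 3u - 54 = 0.
Factor: (u - 9)(u + 6) = 0, so u = 9 or u = -6.
p^2 = 9 gives p = +/-3.
p^2 = -6 < 0 has no real solution.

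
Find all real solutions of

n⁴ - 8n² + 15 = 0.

Let u = n². The equation becomes u² - 8u + 15 = 0.
Factor: (u - 3)(u - 5) = 0, so u = 3 or u = 5.
n² = 3 gives n = ±√(3) ≈ ±1.7321.
n² = 5 gives n = ±√(5) ≈ ±2.2361.

n = -2.2361 or n = -1.7321 or n = 1.7321 or n = 2.2361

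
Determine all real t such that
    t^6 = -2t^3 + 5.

Let u = t^3. The equation becomes u^2 + 2u - 5 = 0.
By the quadratic formula, u = -1 + sqrt(6) or u = -sqrt(6) - 1.
t^3 = -1 + sqrt(6) gives t = (-1 + sqrt(6))^(1/3) ~= 1.1317.
t^3 = -sqrt(6) - 1 gives t = -(1 + sqrt(6))^(1/3) ~= -1.511.

t = -1.511 or t = 1.1317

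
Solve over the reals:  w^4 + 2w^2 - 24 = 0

w = -2 or w = 2

Let u = w^2. The equation becomes u^2 + 2u - 24 = 0.
Factor: (u + 6)(u - 4) = 0, so u = -6 or u = 4.
w^2 = -6 < 0 has no real solution.
w^2 = 4 gives w = +/-2.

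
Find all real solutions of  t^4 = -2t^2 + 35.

Let u = t^2. The equation becomes u^2 + 2u - 35 = 0.
Factor: (u + 7)(u - 5) = 0, so u = -7 or u = 5.
t^2 = -7 < 0 has no real solution.
t^2 = 5 gives t = +/-sqrt(5) ~= +/-2.2361.

t = -2.2361 or t = 2.2361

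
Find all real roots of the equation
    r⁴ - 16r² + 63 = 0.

r = -3 or r = -2.6458 or r = 2.6458 or r = 3

Let u = r². The equation becomes u² - 16u + 63 = 0.
Factor: (u - 7)(u - 9) = 0, so u = 7 or u = 9.
r² = 7 gives r = ±√(7) ≈ ±2.6458.
r² = 9 gives r = ±3.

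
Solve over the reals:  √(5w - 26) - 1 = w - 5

w = 6 or w = 7

Isolate the radical: √(5w - 26) = w - 4.
Square both sides: 5w - 26 = (w - 4)².
Expand and rearrange: w² - 13w + 42 = 0.
Solving gives w = 7 or w = 6.
Check each candidate in the original equation:
  w = 7: √(9) = 3, while w - 4 = 3 — valid.
  w = 6: √(4) = 2, while w - 4 = 2 — valid.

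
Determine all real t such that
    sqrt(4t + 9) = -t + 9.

t = 4

Square both sides: 4t + 9 = (-t + 9)^2.
Expand and rearrange: t^2 - 22t + 72 = 0.
Solving gives t = 18 or t = 4.
Check each candidate in the original equation:
  t = 18: sqrt(81) = 9, while -t + 9 = -9 — extraneous.
  t = 4: sqrt(25) = 5, while -t + 9 = 5 — valid.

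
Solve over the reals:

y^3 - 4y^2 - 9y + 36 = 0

y = -3 or y = 3 or y = 4

Possible rational roots are divisors of 36. Testing y = 3 gives 0, so (y - 3) is a factor.
Divide: y^3 - 4y^2 - 9y + 36 = (y - 3)(y^2 - y - 12).
Factor the quadratic: y = 4 or y = -3.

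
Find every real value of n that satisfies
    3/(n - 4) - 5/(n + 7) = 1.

n = -11.1747 or n = 6.1747

Multiply both sides by (n - 4)(n + 7):
3(n + 7) - 5(n - 4) = (n - 4)(n + 7).
Expand and collect terms: n² + 5n - 69 = 0.
By the quadratic formula, n = (-5 ± √301) / 2, so n ≈ 6.1747 or n ≈ -11.1747.
Neither value makes a denominator zero (n ≠ 4, n ≠ -7), so both are valid.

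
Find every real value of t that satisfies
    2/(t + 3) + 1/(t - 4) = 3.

t = -2.3665 or t = 4.3665

Multiply both sides by (t + 3)(t - 4):
2(t - 4) + (t + 3) = 3(t + 3)(t - 4).
Expand and collect terms: 3t² - 6t - 31 = 0.
By the quadratic formula, t = (6 ± √408) / 6, so t ≈ 4.3665 or t ≈ -2.3665.
Neither value makes a denominator zero (t ≠ -3, t ≠ 4), so both are valid.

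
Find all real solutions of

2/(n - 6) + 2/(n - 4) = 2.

n = 4.5858 or n = 7.4142

Multiply both sides by (n - 6)(n - 4):
2(n - 4) + 2(n - 6) = 2(n - 6)(n - 4).
Expand and collect terms: 2n² - 24n + 68 = 0.
By the quadratic formula, n = (24 ± √32) / 4, so n ≈ 7.4142 or n ≈ 4.5858.
Neither value makes a denominator zero (n ≠ 6, n ≠ 4), so both are valid.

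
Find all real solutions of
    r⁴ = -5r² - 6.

Let u = r². The equation becomes u² + 5u + 6 = 0.
Factor: (u + 3)(u + 2) = 0, so u = -3 or u = -2.
r² = -3 < 0 has no real solution.
r² = -2 < 0 has no real solution.

No real solutions.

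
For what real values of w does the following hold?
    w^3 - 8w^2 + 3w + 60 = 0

w = -2.2749 or w = 5 or w = 5.2749

Possible rational roots are divisors of 60. Testing w = 5 gives 0, so (w - 5) is a factor.
Divide: w^3 - 8w^2 + 3w + 60 = (w - 5)(w^2 - 3w - 12).
Apply the quadratic formula to w^2 - 3w - 12 = 0: w = (3 +/- sqrt(57))/2, i.e. w ~= 5.2749 or w ~= -2.2749.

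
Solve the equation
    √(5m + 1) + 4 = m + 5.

Isolate the radical: √(5m + 1) = m + 1.
Square both sides: 5m + 1 = (m + 1)².
Expand and rearrange: m² - 3m = 0.
Solving gives m = 3 or m = 0.
Check each candidate in the original equation:
  m = 3: √(16) = 4, while m + 1 = 4 — valid.
  m = 0: √(1) = 1, while m + 1 = 1 — valid.

m = 0 or m = 3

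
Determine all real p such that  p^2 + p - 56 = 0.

Factor: (p + 8)(p - 7) = 0.
So p = -8 or p = 7.

p = -8 or p = 7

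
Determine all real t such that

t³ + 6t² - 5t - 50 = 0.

t = -5 or t = -3.7016 or t = 2.7016

Possible rational roots are divisors of -50. Testing t = -5 gives 0, so (t + 5) is a factor.
Divide: t³ + 6t² - 5t - 50 = (t + 5)(t² + t - 10).
Apply the quadratic formula to t² + t - 10 = 0: t = (-1 ± √41)/2, i.e. t ≈ 2.7016 or t ≈ -3.7016.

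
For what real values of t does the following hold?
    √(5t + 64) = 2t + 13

Square both sides: 5t + 64 = (2t + 13)².
Expand and rearrange: 4t² + 47t + 105 = 0.
Solving gives t = -3 or t = -8.75.
Check each candidate in the original equation:
  t = -3: √(49) = 7, while 2t + 13 = 7 — valid.
  t = -8.75: √(20.25) = 4.5, while 2t + 13 = -4.5 — extraneous.

t = -3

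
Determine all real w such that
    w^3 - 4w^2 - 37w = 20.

Rearrange: w^3 - 4w^2 - 37w - 20 = 0.
Possible rational roots are divisors of -20. Testing w = -4 gives 0, so (w + 4) is a factor.
Divide: w^3 - 4w^2 - 37w - 20 = (w + 4)(w^2 - 8w - 5).
Apply the quadratic formula to w^2 - 8w - 5 = 0: w = (8 +/- sqrt(84))/2, i.e. w ~= 8.5826 or w ~= -0.5826.

w = -4 or w = -0.5826 or w = 8.5826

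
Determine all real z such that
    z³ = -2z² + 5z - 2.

Rearrange: z³ + 2z² - 5z + 2 = 0.
Possible rational roots are divisors of 2. Testing z = 1 gives 0, so (z - 1) is a factor.
Divide: z³ + 2z² - 5z + 2 = (z - 1)(z² + 3z - 2).
Apply the quadratic formula to z² + 3z - 2 = 0: z = (-3 ± √17)/2, i.e. z ≈ 0.5616 or z ≈ -3.5616.

z = -3.5616 or z = 0.5616 or z = 1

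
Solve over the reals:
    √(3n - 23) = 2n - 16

n = 9

Square both sides: 3n - 23 = (2n - 16)².
Expand and rearrange: 4n² - 67n + 279 = 0.
Solving gives n = 9 or n = 7.75.
Check each candidate in the original equation:
  n = 9: √(4) = 2, while 2n - 16 = 2 — valid.
  n = 7.75: √(0.25) = 0.5, while 2n - 16 = -0.5 — extraneous.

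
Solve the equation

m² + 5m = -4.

m = -4 or m = -1

Bring every term to one side: m² + 5m + 4 = 0.
Factor: (m + 4)(m + 1) = 0.
So m = -4 or m = -1.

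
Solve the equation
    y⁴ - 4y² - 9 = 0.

Let u = y². The equation becomes u² - 4u - 9 = 0.
By the quadratic formula, u = 2 + √(13) or u = 2 - √(13).
y² = 2 + √(13) gives y = ±√(2 + √(13)) ≈ ±2.3676.
y² = 2 - √(13) < 0 has no real solution.

y = -2.3676 or y = 2.3676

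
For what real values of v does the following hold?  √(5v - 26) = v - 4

v = 6 or v = 7

Square both sides: 5v - 26 = (v - 4)².
Expand and rearrange: v² - 13v + 42 = 0.
Solving gives v = 7 or v = 6.
Check each candidate in the original equation:
  v = 7: √(9) = 3, while v - 4 = 3 — valid.
  v = 6: √(4) = 2, while v - 4 = 2 — valid.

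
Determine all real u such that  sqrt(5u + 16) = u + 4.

Square both sides: 5u + 16 = (u + 4)^2.
Expand and rearrange: u^2 + 3u = 0.
Solving gives u = 0 or u = -3.
Check each candidate in the original equation:
  u = 0: sqrt(16) = 4, while u + 4 = 4 — valid.
  u = -3: sqrt(1) = 1, while u + 4 = 1 — valid.

u = -3 or u = 0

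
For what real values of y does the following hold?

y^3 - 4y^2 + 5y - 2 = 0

y = 1 or y = 2

Possible rational roots are divisors of -2. Testing y = 2 gives 0, so (y - 2) is a factor.
Divide: y^3 - 4y^2 + 5y - 2 = (y - 2)(y^2 - 2y + 1).
The quadratic has the repeated root y = 1.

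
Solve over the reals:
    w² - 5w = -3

w = 0.6972 or w = 4.3028

Rearrange to standard form: w² - 5w + 3 = 0.
Discriminant: (-5)² − 4·1·3 = 13.
Quadratic formula: w = (5 ± √13) / 2.
So w = √(13)/2 + 5/2 ≈ 4.3028 or w = 5/2 - √(13)/2 ≈ 0.6972.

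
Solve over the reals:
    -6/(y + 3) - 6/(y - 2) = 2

y = -7.4051 or y = 0.4051

Multiply both sides by (y + 3)(y - 2):
-6(y - 2) - 6(y + 3) = 2(y + 3)(y - 2).
Expand and collect terms: 2y² + 14y - 6 = 0.
By the quadratic formula, y = (-14 ± √244) / 4, so y ≈ 0.4051 or y ≈ -7.4051.
Neither value makes a denominator zero (y ≠ -3, y ≠ 2), so both are valid.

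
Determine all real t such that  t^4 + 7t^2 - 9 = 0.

Let u = t^2. The equation becomes u^2 + 7u - 9 = 0.
By the quadratic formula, u = -7/2 + sqrt(85)/2 or u = -sqrt(85)/2 - 7/2.
t^2 = -7/2 + sqrt(85)/2 gives t = +/-sqrt(-7/2 + sqrt(85)/2) ~= +/-1.0535.
t^2 = -sqrt(85)/2 - 7/2 < 0 has no real solution.

t = -1.0535 or t = 1.0535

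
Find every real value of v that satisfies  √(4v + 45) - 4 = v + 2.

Isolate the radical: √(4v + 45) = v + 6.
Square both sides: 4v + 45 = (v + 6)².
Expand and rearrange: v² + 8v - 9 = 0.
Solving gives v = 1 or v = -9.
Check each candidate in the original equation:
  v = 1: √(49) = 7, while v + 6 = 7 — valid.
  v = -9: √(9) = 3, while v + 6 = -3 — extraneous.

v = 1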